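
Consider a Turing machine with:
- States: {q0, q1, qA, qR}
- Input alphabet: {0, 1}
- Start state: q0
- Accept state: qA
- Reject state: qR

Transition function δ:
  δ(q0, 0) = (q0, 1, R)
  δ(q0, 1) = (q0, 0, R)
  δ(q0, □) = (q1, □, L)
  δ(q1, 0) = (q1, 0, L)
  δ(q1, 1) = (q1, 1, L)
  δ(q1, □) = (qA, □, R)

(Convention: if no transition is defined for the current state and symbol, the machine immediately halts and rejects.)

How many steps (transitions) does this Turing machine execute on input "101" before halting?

Execution trace:
Initial: [q0]101
Step 1: δ(q0, 1) = (q0, 0, R) → 0[q0]01
Step 2: δ(q0, 0) = (q0, 1, R) → 01[q0]1
Step 3: δ(q0, 1) = (q0, 0, R) → 010[q0]□
Step 4: δ(q0, □) = (q1, □, L) → 01[q1]0□
Step 5: δ(q1, 0) = (q1, 0, L) → 0[q1]10□
Step 6: δ(q1, 1) = (q1, 1, L) → [q1]010□
Step 7: δ(q1, 0) = (q1, 0, L) → [q1]□010□
Step 8: δ(q1, □) = (qA, □, R) → □[qA]010□

The machine reaches the accept state qA and halts.

The machine executed 8 steps before halting.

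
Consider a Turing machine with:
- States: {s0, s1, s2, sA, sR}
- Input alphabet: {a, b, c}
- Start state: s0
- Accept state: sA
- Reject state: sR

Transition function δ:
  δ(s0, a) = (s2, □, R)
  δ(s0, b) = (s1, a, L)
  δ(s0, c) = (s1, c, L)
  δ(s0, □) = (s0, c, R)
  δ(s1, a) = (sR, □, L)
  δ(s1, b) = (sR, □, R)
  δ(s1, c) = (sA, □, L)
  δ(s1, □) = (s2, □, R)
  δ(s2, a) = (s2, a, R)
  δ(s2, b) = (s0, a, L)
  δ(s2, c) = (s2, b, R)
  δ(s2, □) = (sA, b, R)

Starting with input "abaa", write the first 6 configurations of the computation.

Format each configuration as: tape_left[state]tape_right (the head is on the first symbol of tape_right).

Transitions applied:
Step 1: δ(s0, a) = (s2, □, R)
Step 2: δ(s2, b) = (s0, a, L)
Step 3: δ(s0, □) = (s0, c, R)
Step 4: δ(s0, a) = (s2, □, R)
Step 5: δ(s2, a) = (s2, a, R)

The first 6 configurations are:
[s0]abaa ⊢ □[s2]baa ⊢ [s0]□aaa ⊢ c[s0]aaa ⊢ c□[s2]aa ⊢ c□a[s2]a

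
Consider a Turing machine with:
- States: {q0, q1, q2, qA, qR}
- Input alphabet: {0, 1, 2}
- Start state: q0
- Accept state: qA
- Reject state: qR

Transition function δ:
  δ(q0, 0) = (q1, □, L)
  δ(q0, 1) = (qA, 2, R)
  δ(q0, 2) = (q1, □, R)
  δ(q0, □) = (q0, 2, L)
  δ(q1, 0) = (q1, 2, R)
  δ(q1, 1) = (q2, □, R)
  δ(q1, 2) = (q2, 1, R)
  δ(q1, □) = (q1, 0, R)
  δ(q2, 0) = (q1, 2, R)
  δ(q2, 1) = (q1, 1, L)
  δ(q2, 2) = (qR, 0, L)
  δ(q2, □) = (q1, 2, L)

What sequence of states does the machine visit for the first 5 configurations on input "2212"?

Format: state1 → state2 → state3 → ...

Execution trace:
Initial: [q0]2212
Step 1: δ(q0, 2) = (q1, □, R) → □[q1]212
Step 2: δ(q1, 2) = (q2, 1, R) → □1[q2]12
Step 3: δ(q2, 1) = (q1, 1, L) → □[q1]112
Step 4: δ(q1, 1) = (q2, □, R) → □□[q2]12

State sequence: q0 → q1 → q2 → q1 → q2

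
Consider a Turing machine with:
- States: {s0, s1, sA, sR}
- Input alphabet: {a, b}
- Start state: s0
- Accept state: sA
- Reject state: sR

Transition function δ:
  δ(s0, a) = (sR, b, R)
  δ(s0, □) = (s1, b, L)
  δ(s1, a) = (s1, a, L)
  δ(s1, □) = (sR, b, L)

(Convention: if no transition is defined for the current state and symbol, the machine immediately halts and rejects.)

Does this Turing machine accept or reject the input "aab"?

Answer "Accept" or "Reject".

Execution trace:
Initial: [s0]aab
Step 1: δ(s0, a) = (sR, b, R) → b[sR]ab

The machine reaches the reject state sR and halts.

Answer: Reject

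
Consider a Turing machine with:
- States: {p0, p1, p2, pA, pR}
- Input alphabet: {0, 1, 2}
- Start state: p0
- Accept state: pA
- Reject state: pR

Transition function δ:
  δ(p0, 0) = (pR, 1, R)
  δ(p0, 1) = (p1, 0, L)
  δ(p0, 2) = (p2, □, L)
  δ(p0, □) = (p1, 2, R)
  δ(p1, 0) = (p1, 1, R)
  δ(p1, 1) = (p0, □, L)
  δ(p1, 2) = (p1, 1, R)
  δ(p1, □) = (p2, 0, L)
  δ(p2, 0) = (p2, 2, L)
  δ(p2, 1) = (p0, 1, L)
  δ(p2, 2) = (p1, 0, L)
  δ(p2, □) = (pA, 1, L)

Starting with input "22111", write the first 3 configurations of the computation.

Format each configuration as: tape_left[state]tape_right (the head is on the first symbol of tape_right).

Transitions applied:
Step 1: δ(p0, 2) = (p2, □, L)
Step 2: δ(p2, □) = (pA, 1, L)

The first 3 configurations are:
[p0]22111 ⊢ [p2]□□2111 ⊢ [pA]□1□2111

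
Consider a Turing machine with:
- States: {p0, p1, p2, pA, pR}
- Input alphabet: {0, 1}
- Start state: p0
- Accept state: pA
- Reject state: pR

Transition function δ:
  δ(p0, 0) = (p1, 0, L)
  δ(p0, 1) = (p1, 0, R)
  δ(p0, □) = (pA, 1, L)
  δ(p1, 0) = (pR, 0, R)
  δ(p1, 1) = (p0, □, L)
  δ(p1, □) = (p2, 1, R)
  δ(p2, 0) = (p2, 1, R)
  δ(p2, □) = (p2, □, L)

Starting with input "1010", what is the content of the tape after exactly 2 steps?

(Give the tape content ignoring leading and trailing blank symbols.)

Execution trace:
Initial: [p0]1010
Step 1: δ(p0, 1) = (p1, 0, R) → 0[p1]010
Step 2: δ(p1, 0) = (pR, 0, R) → 00[pR]10

The machine reaches the reject state pR and halts.

After 2 steps, the tape (ignoring leading/trailing blanks) is: 0010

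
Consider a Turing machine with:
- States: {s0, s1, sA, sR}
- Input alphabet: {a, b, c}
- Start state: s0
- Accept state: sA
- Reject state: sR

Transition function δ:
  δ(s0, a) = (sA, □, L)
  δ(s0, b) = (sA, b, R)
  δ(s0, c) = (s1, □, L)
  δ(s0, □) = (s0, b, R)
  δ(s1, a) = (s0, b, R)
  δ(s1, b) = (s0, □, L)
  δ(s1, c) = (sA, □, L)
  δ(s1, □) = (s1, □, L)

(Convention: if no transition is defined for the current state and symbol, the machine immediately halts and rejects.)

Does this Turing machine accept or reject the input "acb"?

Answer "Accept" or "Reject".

Execution trace:
Initial: [s0]acb
Step 1: δ(s0, a) = (sA, □, L) → [sA]□□cb

The machine reaches the accept state sA and halts.

Answer: Accept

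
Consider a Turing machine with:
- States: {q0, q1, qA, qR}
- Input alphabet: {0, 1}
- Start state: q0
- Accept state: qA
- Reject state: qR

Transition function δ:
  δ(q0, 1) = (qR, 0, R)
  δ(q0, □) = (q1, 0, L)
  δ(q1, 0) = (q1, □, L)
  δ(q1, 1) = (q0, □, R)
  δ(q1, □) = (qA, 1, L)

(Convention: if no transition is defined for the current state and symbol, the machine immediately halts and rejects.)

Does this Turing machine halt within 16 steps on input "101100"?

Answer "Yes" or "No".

Execution trace:
Initial: [q0]101100
Step 1: δ(q0, 1) = (qR, 0, R) → 0[qR]01100

The machine reaches the reject state qR and halts.
The machine halted after 1 step (within the 16-step bound).

Answer: Yes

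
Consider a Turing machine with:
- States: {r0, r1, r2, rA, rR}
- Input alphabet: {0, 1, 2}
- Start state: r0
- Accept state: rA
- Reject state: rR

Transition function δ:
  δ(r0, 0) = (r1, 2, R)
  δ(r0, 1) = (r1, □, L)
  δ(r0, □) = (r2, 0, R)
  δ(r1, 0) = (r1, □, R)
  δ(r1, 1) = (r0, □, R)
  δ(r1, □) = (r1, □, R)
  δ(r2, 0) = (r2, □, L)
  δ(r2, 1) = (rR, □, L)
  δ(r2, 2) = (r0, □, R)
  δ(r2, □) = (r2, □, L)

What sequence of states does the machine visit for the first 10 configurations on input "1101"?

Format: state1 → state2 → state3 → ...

Execution trace:
Initial: [r0]1101
Step 1: δ(r0, 1) = (r1, □, L) → [r1]□□101
Step 2: δ(r1, □) = (r1, □, R) → □[r1]□101
Step 3: δ(r1, □) = (r1, □, R) → □□[r1]101
Step 4: δ(r1, 1) = (r0, □, R) → □□□[r0]01
Step 5: δ(r0, 0) = (r1, 2, R) → □□□2[r1]1
Step 6: δ(r1, 1) = (r0, □, R) → □□□2□[r0]□
Step 7: δ(r0, □) = (r2, 0, R) → □□□2□0[r2]□
Step 8: δ(r2, □) = (r2, □, L) → □□□2□[r2]0□
Step 9: δ(r2, 0) = (r2, □, L) → □□□2[r2]□□□

State sequence: r0 → r1 → r1 → r1 → r0 → r1 → r0 → r2 → r2 → r2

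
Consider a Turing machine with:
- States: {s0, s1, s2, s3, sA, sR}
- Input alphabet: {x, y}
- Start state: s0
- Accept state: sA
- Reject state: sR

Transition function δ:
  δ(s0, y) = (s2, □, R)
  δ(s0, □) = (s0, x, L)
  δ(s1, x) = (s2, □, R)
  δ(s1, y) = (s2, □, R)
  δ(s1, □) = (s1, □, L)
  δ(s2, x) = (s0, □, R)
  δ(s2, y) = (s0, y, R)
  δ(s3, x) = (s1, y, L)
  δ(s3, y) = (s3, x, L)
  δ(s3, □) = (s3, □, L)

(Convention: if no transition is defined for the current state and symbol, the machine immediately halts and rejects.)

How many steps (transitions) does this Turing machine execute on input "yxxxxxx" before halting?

Execution trace:
Initial: [s0]yxxxxxx
Step 1: δ(s0, y) = (s2, □, R) → □[s2]xxxxxx
Step 2: δ(s2, x) = (s0, □, R) → □□[s0]xxxxx

No transition is defined for δ(s0, x). By convention the machine halts and rejects.

The machine executed 2 steps before halting.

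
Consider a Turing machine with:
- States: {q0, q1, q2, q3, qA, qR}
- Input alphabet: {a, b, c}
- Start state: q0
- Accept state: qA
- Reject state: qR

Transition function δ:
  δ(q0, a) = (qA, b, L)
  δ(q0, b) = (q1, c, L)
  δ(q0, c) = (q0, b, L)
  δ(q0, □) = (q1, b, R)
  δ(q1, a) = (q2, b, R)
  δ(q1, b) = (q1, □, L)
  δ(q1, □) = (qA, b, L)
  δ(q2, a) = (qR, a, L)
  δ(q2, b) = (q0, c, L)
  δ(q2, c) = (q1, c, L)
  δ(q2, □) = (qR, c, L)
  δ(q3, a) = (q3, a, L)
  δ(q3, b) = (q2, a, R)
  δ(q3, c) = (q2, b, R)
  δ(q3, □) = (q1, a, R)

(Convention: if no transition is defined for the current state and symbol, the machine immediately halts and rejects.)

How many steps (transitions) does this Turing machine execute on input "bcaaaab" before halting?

Execution trace:
Initial: [q0]bcaaaab
Step 1: δ(q0, b) = (q1, c, L) → [q1]□ccaaaab
Step 2: δ(q1, □) = (qA, b, L) → [qA]□bccaaaab

The machine reaches the accept state qA and halts.

The machine executed 2 steps before halting.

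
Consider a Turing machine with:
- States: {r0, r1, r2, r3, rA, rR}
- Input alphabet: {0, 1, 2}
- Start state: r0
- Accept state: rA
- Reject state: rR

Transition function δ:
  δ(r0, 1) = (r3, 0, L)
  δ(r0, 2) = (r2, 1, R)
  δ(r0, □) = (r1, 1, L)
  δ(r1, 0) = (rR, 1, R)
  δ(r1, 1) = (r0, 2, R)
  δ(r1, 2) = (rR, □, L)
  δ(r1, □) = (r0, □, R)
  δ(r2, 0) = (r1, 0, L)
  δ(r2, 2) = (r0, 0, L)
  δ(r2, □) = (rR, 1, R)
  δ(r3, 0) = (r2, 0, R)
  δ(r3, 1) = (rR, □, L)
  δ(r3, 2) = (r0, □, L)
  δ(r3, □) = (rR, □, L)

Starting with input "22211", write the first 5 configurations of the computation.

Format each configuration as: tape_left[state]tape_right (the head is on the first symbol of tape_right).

Transitions applied:
Step 1: δ(r0, 2) = (r2, 1, R)
Step 2: δ(r2, 2) = (r0, 0, L)
Step 3: δ(r0, 1) = (r3, 0, L)
Step 4: δ(r3, □) = (rR, □, L)

The first 5 configurations are:
[r0]22211 ⊢ 1[r2]2211 ⊢ [r0]10211 ⊢ [r3]□00211 ⊢ [rR]□□00211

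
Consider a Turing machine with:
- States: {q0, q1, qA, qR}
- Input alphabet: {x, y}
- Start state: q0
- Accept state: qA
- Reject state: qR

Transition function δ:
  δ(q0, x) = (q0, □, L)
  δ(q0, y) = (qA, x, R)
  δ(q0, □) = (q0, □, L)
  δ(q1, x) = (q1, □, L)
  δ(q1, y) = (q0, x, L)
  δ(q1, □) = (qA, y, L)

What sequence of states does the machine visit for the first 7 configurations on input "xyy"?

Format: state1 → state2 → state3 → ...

Execution trace:
Initial: [q0]xyy
Step 1: δ(q0, x) = (q0, □, L) → [q0]□□yy
Step 2: δ(q0, □) = (q0, □, L) → [q0]□□□yy
Step 3: δ(q0, □) = (q0, □, L) → [q0]□□□□yy
Step 4: δ(q0, □) = (q0, □, L) → [q0]□□□□□yy
Step 5: δ(q0, □) = (q0, □, L) → [q0]□□□□□□yy
Step 6: δ(q0, □) = (q0, □, L) → [q0]□□□□□□□yy

State sequence: q0 → q0 → q0 → q0 → q0 → q0 → q0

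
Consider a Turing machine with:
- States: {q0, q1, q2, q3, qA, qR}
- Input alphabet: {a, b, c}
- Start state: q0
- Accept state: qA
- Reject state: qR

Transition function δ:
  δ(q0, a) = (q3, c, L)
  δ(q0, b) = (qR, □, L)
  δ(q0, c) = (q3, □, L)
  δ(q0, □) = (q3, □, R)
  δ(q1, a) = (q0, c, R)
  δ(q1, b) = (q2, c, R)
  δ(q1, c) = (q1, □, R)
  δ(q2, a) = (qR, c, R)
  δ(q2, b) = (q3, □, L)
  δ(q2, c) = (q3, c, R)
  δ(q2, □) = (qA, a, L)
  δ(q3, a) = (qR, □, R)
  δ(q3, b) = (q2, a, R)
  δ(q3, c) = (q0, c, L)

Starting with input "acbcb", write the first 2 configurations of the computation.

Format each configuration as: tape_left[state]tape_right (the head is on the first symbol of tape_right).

Transitions applied:
Step 1: δ(q0, a) = (q3, c, L)

The first 2 configurations are:
[q0]acbcb ⊢ [q3]□ccbcb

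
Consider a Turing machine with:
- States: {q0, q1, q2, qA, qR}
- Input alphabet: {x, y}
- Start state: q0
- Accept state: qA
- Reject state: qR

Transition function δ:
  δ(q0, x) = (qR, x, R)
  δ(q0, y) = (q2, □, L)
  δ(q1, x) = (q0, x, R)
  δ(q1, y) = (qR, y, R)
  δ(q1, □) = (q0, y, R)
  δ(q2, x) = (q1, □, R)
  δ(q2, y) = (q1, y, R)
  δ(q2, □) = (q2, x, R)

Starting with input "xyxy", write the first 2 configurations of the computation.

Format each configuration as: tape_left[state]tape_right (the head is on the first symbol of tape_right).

Transitions applied:
Step 1: δ(q0, x) = (qR, x, R)

The first 2 configurations are:
[q0]xyxy ⊢ x[qR]yxy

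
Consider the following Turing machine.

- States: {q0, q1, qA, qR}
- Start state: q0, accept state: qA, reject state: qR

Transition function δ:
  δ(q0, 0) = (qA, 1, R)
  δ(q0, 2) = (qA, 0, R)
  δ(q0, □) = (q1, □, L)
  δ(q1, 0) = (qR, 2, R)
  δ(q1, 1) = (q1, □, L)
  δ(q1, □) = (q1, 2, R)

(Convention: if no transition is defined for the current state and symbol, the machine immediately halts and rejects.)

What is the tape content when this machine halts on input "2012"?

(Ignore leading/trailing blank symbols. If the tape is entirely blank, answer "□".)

Execution trace:
Initial: [q0]2012
Step 1: δ(q0, 2) = (qA, 0, R) → 0[qA]012

The machine reaches the accept state qA and halts.

Final tape (ignoring leading/trailing blanks): 0012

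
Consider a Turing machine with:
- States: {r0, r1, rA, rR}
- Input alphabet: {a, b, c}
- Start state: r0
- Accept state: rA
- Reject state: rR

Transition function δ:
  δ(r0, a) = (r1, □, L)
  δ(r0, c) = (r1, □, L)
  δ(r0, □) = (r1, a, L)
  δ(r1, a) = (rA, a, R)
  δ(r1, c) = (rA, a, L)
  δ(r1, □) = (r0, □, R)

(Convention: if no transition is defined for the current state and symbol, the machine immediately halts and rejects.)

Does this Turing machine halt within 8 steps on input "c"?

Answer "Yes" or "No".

Execution trace:
Initial: [r0]c
Step 1: δ(r0, c) = (r1, □, L) → [r1]□□
Step 2: δ(r1, □) = (r0, □, R) → □[r0]□
Step 3: δ(r0, □) = (r1, a, L) → [r1]□a
Step 4: δ(r1, □) = (r0, □, R) → □[r0]a
Step 5: δ(r0, a) = (r1, □, L) → [r1]□□
Step 6: δ(r1, □) = (r0, □, R) → □[r0]□
Step 7: δ(r0, □) = (r1, a, L) → [r1]□a
Step 8: δ(r1, □) = (r0, □, R) → □[r0]a

The machine has not reached a halting state after 8 steps.
The machine did not halt within the 8-step bound.

Answer: No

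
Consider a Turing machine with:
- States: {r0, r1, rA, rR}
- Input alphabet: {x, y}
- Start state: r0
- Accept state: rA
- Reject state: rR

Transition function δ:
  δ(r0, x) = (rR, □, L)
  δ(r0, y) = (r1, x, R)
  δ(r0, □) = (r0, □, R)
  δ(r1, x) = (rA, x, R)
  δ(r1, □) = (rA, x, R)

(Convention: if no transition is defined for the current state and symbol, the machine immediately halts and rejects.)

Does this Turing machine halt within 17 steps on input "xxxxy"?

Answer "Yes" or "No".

Execution trace:
Initial: [r0]xxxxy
Step 1: δ(r0, x) = (rR, □, L) → [rR]□□xxxy

The machine reaches the reject state rR and halts.
The machine halted after 1 step (within the 17-step bound).

Answer: Yes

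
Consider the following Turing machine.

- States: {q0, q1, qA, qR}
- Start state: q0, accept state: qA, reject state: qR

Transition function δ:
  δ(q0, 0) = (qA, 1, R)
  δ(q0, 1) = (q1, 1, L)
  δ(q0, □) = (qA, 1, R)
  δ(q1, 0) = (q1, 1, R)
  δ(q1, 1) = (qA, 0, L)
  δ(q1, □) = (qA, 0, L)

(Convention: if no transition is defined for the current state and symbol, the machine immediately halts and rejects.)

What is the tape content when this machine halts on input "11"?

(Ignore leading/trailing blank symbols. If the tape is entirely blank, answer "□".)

Execution trace:
Initial: [q0]11
Step 1: δ(q0, 1) = (q1, 1, L) → [q1]□11
Step 2: δ(q1, □) = (qA, 0, L) → [qA]□011

The machine reaches the accept state qA and halts.

Final tape (ignoring leading/trailing blanks): 011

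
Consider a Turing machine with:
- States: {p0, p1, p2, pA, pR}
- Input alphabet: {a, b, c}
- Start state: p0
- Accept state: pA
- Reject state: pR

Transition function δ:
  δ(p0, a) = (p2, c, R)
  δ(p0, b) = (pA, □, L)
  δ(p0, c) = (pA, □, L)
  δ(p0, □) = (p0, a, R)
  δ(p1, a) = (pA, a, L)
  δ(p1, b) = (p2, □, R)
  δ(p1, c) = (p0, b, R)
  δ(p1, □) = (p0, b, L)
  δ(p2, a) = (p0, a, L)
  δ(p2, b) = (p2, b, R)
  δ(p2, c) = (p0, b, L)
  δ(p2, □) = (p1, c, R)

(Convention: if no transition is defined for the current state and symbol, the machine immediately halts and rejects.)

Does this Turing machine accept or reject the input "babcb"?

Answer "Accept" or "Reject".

Execution trace:
Initial: [p0]babcb
Step 1: δ(p0, b) = (pA, □, L) → [pA]□□abcb

The machine reaches the accept state pA and halts.

Answer: Accept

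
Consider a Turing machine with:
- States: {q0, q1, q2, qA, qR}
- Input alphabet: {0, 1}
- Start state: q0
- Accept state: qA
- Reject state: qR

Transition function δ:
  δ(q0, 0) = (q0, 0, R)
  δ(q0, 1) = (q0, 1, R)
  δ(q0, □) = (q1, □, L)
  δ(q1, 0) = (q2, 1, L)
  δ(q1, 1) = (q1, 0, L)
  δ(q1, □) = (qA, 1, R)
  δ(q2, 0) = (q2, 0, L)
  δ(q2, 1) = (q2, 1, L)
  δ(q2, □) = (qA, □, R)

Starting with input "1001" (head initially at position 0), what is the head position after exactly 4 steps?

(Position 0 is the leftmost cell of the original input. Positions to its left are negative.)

Execution trace (head position shown):
Step 0: [q0]1001  (head at position 0)
Step 1: move right → 1[q0]001  (head at position 1)
Step 2: move right → 10[q0]01  (head at position 2)
Step 3: move right → 100[q0]1  (head at position 3)
Step 4: move right → 1001[q0]□  (head at position 4)

After 4 steps, the head is at position 4.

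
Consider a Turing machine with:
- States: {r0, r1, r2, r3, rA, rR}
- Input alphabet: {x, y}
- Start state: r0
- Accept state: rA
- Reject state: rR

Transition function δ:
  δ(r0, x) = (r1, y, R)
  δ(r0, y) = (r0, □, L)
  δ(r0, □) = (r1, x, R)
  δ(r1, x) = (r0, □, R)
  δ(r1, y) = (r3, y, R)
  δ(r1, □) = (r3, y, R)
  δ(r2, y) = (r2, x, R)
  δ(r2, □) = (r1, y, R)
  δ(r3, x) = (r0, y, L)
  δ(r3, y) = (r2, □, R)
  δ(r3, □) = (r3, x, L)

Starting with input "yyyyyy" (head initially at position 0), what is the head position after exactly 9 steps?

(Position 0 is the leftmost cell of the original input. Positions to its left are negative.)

Execution trace (head position shown):
Step 0: [r0]yyyyyy  (head at position 0)
Step 1: move left → [r0]□□yyyyy  (head at position -1)
Step 2: move right → x[r1]□yyyyy  (head at position 0)
Step 3: move right → xy[r3]yyyyy  (head at position 1)
Step 4: move right → xy□[r2]yyyy  (head at position 2)
Step 5: move right → xy□x[r2]yyy  (head at position 3)
Step 6: move right → xy□xx[r2]yy  (head at position 4)
Step 7: move right → xy□xxx[r2]y  (head at position 5)
Step 8: move right → xy□xxxx[r2]□  (head at position 6)
Step 9: move right → xy□xxxxy[r1]□  (head at position 7)

After 9 steps, the head is at position 7.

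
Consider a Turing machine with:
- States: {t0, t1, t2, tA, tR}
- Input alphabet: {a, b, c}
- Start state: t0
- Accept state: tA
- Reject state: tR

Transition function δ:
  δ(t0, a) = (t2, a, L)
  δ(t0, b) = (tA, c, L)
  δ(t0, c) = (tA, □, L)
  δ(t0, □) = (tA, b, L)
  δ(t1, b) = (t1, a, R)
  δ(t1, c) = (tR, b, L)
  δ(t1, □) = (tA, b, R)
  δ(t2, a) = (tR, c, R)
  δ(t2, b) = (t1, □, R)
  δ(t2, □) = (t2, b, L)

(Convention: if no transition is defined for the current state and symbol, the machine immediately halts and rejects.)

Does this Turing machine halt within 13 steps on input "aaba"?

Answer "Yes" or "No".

Execution trace:
Initial: [t0]aaba
Step 1: δ(t0, a) = (t2, a, L) → [t2]□aaba
Step 2: δ(t2, □) = (t2, b, L) → [t2]□baaba
Step 3: δ(t2, □) = (t2, b, L) → [t2]□bbaaba
Step 4: δ(t2, □) = (t2, b, L) → [t2]□bbbaaba
Step 5: δ(t2, □) = (t2, b, L) → [t2]□bbbbaaba
Step 6: δ(t2, □) = (t2, b, L) → [t2]□bbbbbaaba
Step 7: δ(t2, □) = (t2, b, L) → [t2]□bbbbbbaaba
Step 8: δ(t2, □) = (t2, b, L) → [t2]□bbbbbbbaaba
Step 9: δ(t2, □) = (t2, b, L) → [t2]□bbbbbbbbaaba
Step 10: δ(t2, □) = (t2, b, L) → [t2]□bbbbbbbbbaaba
Step 11: δ(t2, □) = (t2, b, L) → [t2]□bbbbbbbbbbaaba
Step 12: δ(t2, □) = (t2, b, L) → [t2]□bbbbbbbbbbbaaba
Step 13: δ(t2, □) = (t2, b, L) → [t2]□bbbbbbbbbbbbaaba

The machine has not reached a halting state after 13 steps.
The machine did not halt within the 13-step bound.

Answer: No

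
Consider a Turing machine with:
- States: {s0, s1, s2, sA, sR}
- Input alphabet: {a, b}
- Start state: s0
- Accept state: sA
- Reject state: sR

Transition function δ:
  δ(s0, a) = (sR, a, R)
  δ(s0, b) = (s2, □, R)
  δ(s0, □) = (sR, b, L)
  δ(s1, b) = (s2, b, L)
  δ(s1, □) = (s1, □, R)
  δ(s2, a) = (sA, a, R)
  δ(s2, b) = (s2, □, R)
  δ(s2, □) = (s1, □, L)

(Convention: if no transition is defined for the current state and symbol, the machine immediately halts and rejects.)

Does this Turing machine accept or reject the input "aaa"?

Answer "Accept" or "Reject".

Execution trace:
Initial: [s0]aaa
Step 1: δ(s0, a) = (sR, a, R) → a[sR]aa

The machine reaches the reject state sR and halts.

Answer: Reject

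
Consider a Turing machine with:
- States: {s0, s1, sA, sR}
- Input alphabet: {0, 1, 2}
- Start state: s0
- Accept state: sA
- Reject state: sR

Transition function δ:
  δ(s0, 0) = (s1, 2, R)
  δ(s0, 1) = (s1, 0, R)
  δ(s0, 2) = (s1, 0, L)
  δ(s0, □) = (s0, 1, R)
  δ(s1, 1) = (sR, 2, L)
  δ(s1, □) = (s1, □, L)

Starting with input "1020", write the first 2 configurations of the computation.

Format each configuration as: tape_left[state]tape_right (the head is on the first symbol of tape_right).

Transitions applied:
Step 1: δ(s0, 1) = (s1, 0, R)

The first 2 configurations are:
[s0]1020 ⊢ 0[s1]020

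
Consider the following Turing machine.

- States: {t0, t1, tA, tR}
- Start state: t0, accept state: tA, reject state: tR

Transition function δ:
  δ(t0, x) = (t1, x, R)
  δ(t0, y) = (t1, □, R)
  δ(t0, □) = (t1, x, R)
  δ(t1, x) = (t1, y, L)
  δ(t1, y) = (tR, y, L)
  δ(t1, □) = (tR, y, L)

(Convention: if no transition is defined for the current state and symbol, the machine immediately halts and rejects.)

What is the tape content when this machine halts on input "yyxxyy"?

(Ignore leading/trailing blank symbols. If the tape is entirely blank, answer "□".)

Execution trace:
Initial: [t0]yyxxyy
Step 1: δ(t0, y) = (t1, □, R) → □[t1]yxxyy
Step 2: δ(t1, y) = (tR, y, L) → [tR]□yxxyy

The machine reaches the reject state tR and halts.

Final tape (ignoring leading/trailing blanks): yxxyy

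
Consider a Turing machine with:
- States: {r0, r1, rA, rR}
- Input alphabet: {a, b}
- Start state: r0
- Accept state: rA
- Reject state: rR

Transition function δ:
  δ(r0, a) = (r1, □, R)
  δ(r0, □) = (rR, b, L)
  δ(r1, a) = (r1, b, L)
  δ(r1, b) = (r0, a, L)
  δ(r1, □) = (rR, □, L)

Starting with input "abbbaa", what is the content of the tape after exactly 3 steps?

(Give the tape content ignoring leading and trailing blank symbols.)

Execution trace:
Initial: [r0]abbbaa
Step 1: δ(r0, a) = (r1, □, R) → □[r1]bbbaa
Step 2: δ(r1, b) = (r0, a, L) → [r0]□abbaa
Step 3: δ(r0, □) = (rR, b, L) → [rR]□babbaa

The machine reaches the reject state rR and halts.

After 3 steps, the tape (ignoring leading/trailing blanks) is: babbaa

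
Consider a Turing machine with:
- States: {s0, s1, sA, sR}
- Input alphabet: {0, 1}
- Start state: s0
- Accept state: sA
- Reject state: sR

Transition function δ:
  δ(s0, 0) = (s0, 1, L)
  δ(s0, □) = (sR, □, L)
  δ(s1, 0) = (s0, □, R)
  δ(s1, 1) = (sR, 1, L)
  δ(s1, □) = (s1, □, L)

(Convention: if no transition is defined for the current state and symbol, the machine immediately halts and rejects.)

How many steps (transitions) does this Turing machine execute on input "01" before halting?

Execution trace:
Initial: [s0]01
Step 1: δ(s0, 0) = (s0, 1, L) → [s0]□11
Step 2: δ(s0, □) = (sR, □, L) → [sR]□□11

The machine reaches the reject state sR and halts.

The machine executed 2 steps before halting.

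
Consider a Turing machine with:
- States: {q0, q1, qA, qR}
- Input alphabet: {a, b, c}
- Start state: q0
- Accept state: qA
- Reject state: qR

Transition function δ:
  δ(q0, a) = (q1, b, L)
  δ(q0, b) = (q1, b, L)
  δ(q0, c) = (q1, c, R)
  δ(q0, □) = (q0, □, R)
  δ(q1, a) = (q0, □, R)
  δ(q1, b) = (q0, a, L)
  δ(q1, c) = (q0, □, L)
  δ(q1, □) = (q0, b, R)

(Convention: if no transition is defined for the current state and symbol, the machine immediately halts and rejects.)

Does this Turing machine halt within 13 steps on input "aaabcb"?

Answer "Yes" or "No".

Execution trace:
Initial: [q0]aaabcb
Step 1: δ(q0, a) = (q1, b, L) → [q1]□baabcb
Step 2: δ(q1, □) = (q0, b, R) → b[q0]baabcb
Step 3: δ(q0, b) = (q1, b, L) → [q1]bbaabcb
Step 4: δ(q1, b) = (q0, a, L) → [q0]□abaabcb
Step 5: δ(q0, □) = (q0, □, R) → □[q0]abaabcb
Step 6: δ(q0, a) = (q1, b, L) → [q1]□bbaabcb
Step 7: δ(q1, □) = (q0, b, R) → b[q0]bbaabcb
Step 8: δ(q0, b) = (q1, b, L) → [q1]bbbaabcb
Step 9: δ(q1, b) = (q0, a, L) → [q0]□abbaabcb
Step 10: δ(q0, □) = (q0, □, R) → □[q0]abbaabcb
Step 11: δ(q0, a) = (q1, b, L) → [q1]□bbbaabcb
Step 12: δ(q1, □) = (q0, b, R) → b[q0]bbbaabcb
Step 13: δ(q0, b) = (q1, b, L) → [q1]bbbbaabcb

The machine has not reached a halting state after 13 steps.
The machine did not halt within the 13-step bound.

Answer: No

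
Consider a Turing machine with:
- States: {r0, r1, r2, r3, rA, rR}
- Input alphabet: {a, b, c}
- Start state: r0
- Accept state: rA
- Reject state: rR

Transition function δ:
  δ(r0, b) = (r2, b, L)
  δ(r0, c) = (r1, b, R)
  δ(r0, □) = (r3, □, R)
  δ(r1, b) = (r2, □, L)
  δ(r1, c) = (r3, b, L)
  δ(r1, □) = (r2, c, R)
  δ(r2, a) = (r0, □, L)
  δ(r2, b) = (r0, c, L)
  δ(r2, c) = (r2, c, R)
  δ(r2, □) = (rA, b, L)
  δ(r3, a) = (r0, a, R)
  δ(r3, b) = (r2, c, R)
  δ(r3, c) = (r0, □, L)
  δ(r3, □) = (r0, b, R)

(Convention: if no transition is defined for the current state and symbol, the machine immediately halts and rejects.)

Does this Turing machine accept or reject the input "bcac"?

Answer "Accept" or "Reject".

Execution trace:
Initial: [r0]bcac
Step 1: δ(r0, b) = (r2, b, L) → [r2]□bcac
Step 2: δ(r2, □) = (rA, b, L) → [rA]□bbcac

The machine reaches the accept state rA and halts.

Answer: Accept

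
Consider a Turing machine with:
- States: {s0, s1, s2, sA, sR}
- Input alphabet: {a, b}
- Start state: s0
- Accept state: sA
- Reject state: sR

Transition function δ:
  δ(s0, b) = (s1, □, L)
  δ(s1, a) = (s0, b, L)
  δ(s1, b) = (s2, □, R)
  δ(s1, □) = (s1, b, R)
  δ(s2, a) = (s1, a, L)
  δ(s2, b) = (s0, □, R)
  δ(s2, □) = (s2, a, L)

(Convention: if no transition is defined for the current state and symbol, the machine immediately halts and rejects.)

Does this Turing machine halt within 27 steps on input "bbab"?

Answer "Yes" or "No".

Execution trace:
Initial: [s0]bbab
Step 1: δ(s0, b) = (s1, □, L) → [s1]□□bab
Step 2: δ(s1, □) = (s1, b, R) → b[s1]□bab
Step 3: δ(s1, □) = (s1, b, R) → bb[s1]bab
Step 4: δ(s1, b) = (s2, □, R) → bb□[s2]ab
Step 5: δ(s2, a) = (s1, a, L) → bb[s1]□ab
Step 6: δ(s1, □) = (s1, b, R) → bbb[s1]ab
Step 7: δ(s1, a) = (s0, b, L) → bb[s0]bbb
Step 8: δ(s0, b) = (s1, □, L) → b[s1]b□bb
Step 9: δ(s1, b) = (s2, □, R) → b□[s2]□bb
Step 10: δ(s2, □) = (s2, a, L) → b[s2]□abb
Step 11: δ(s2, □) = (s2, a, L) → [s2]baabb
Step 12: δ(s2, b) = (s0, □, R) → □[s0]aabb

No transition is defined for δ(s0, a). By convention the machine halts and rejects.
The machine halted after 12 steps (within the 27-step bound).

Answer: Yes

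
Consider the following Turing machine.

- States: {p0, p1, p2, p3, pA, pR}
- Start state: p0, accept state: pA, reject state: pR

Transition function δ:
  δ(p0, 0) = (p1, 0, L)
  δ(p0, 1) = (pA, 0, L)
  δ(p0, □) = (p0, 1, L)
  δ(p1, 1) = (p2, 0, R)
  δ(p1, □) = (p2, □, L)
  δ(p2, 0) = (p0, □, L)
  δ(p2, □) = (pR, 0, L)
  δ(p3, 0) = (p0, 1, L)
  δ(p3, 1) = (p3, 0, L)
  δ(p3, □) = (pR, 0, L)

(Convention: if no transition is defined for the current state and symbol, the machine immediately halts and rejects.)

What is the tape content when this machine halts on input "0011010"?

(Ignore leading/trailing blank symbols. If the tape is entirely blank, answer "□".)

Execution trace:
Initial: [p0]0011010
Step 1: δ(p0, 0) = (p1, 0, L) → [p1]□0011010
Step 2: δ(p1, □) = (p2, □, L) → [p2]□□0011010
Step 3: δ(p2, □) = (pR, 0, L) → [pR]□0□0011010

The machine reaches the reject state pR and halts.

Final tape (ignoring leading/trailing blanks): 0□0011010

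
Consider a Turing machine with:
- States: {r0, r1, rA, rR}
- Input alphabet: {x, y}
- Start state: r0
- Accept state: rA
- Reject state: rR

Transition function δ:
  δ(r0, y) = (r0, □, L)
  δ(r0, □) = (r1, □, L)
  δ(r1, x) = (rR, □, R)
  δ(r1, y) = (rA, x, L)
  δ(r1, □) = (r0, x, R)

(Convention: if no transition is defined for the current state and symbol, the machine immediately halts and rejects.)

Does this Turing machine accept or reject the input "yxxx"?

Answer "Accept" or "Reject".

Execution trace:
Initial: [r0]yxxx
Step 1: δ(r0, y) = (r0, □, L) → [r0]□□xxx
Step 2: δ(r0, □) = (r1, □, L) → [r1]□□□xxx
Step 3: δ(r1, □) = (r0, x, R) → x[r0]□□xxx
Step 4: δ(r0, □) = (r1, □, L) → [r1]x□□xxx
Step 5: δ(r1, x) = (rR, □, R) → □[rR]□□xxx

The machine reaches the reject state rR and halts.

Answer: Reject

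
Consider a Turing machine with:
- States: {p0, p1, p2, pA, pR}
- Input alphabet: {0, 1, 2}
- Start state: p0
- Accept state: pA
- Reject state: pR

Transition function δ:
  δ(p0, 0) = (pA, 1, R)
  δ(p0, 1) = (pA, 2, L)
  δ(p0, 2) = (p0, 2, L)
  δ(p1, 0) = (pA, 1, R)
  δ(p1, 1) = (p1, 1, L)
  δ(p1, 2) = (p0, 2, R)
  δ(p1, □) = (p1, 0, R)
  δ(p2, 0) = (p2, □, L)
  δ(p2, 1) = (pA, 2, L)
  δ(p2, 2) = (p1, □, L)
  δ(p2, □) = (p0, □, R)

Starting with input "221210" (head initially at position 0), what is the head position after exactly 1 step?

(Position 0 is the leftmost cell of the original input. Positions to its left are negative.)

Execution trace (head position shown):
Step 0: [p0]221210  (head at position 0)
Step 1: move left → [p0]□221210  (head at position -1)

After 1 step, the head is at position -1.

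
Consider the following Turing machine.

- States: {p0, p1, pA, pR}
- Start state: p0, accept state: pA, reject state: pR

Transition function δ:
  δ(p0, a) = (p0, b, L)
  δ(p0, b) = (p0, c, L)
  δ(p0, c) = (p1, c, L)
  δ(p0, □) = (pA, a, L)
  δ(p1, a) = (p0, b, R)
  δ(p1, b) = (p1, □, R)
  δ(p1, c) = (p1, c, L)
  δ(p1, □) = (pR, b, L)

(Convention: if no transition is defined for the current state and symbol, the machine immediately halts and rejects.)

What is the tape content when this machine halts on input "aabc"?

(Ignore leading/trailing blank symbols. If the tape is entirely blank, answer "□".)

Execution trace:
Initial: [p0]aabc
Step 1: δ(p0, a) = (p0, b, L) → [p0]□babc
Step 2: δ(p0, □) = (pA, a, L) → [pA]□ababc

The machine reaches the accept state pA and halts.

Final tape (ignoring leading/trailing blanks): ababc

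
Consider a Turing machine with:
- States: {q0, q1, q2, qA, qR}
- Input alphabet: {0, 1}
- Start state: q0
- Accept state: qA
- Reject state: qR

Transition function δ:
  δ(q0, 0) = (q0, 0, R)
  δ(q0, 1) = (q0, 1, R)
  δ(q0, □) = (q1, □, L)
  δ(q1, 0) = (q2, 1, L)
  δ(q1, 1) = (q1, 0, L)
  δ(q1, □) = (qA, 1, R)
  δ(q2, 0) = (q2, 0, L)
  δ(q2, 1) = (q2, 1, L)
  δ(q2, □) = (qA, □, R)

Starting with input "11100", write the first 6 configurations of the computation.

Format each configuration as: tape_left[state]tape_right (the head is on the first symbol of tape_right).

Transitions applied:
Step 1: δ(q0, 1) = (q0, 1, R)
Step 2: δ(q0, 1) = (q0, 1, R)
Step 3: δ(q0, 1) = (q0, 1, R)
Step 4: δ(q0, 0) = (q0, 0, R)
Step 5: δ(q0, 0) = (q0, 0, R)

The first 6 configurations are:
[q0]11100 ⊢ 1[q0]1100 ⊢ 11[q0]100 ⊢ 111[q0]00 ⊢ 1110[q0]0 ⊢ 11100[q0]□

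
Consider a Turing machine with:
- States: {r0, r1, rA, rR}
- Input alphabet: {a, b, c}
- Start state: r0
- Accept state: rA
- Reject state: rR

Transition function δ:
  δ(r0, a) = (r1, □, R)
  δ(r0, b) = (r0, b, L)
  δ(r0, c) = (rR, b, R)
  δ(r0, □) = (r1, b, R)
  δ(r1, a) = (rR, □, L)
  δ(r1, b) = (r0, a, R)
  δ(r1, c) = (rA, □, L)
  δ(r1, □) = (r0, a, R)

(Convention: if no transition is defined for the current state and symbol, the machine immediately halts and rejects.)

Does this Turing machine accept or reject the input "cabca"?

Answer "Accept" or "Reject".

Execution trace:
Initial: [r0]cabca
Step 1: δ(r0, c) = (rR, b, R) → b[rR]abca

The machine reaches the reject state rR and halts.

Answer: Reject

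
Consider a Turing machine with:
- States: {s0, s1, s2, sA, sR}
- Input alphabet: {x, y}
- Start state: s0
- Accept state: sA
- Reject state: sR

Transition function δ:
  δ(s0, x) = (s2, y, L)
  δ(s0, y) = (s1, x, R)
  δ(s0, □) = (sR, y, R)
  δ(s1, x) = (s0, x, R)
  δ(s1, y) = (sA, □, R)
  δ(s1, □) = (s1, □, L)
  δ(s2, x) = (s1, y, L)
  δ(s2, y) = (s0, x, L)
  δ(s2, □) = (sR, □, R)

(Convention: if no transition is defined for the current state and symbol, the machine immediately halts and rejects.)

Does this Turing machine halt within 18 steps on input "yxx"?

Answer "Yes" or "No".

Execution trace:
Initial: [s0]yxx
Step 1: δ(s0, y) = (s1, x, R) → x[s1]xx
Step 2: δ(s1, x) = (s0, x, R) → xx[s0]x
Step 3: δ(s0, x) = (s2, y, L) → x[s2]xy
Step 4: δ(s2, x) = (s1, y, L) → [s1]xyy
Step 5: δ(s1, x) = (s0, x, R) → x[s0]yy
Step 6: δ(s0, y) = (s1, x, R) → xx[s1]y
Step 7: δ(s1, y) = (sA, □, R) → xx□[sA]□

The machine reaches the accept state sA and halts.
The machine halted after 7 steps (within the 18-step bound).

Answer: Yes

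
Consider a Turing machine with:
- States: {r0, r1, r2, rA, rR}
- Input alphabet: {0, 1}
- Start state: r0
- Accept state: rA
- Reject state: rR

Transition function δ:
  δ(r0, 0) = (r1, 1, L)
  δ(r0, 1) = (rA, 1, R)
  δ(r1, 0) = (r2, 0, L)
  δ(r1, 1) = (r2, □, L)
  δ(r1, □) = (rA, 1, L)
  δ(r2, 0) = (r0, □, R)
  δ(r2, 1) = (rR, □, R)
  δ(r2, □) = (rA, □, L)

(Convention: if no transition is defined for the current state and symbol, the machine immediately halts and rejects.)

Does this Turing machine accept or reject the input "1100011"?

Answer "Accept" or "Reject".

Execution trace:
Initial: [r0]1100011
Step 1: δ(r0, 1) = (rA, 1, R) → 1[rA]100011

The machine reaches the accept state rA and halts.

Answer: Accept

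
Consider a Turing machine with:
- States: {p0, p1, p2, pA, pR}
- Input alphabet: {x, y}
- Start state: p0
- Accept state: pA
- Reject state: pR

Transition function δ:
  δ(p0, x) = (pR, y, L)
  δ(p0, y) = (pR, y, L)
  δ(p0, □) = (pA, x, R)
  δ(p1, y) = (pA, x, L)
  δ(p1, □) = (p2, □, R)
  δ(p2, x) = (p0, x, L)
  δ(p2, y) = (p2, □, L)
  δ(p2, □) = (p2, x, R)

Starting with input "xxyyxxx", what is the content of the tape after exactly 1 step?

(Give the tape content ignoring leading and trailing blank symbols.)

Execution trace:
Initial: [p0]xxyyxxx
Step 1: δ(p0, x) = (pR, y, L) → [pR]□yxyyxxx

The machine reaches the reject state pR and halts.

After 1 step, the tape (ignoring leading/trailing blanks) is: yxyyxxx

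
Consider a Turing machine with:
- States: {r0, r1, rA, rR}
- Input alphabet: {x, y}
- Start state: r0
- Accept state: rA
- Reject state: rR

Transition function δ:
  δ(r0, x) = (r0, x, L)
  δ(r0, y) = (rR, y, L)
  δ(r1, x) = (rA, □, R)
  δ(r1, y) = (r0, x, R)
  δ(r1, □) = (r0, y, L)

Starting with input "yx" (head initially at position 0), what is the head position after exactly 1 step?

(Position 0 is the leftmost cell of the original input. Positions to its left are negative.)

Execution trace (head position shown):
Step 0: [r0]yx  (head at position 0)
Step 1: move left → [rR]□yx  (head at position -1)

After 1 step, the head is at position -1.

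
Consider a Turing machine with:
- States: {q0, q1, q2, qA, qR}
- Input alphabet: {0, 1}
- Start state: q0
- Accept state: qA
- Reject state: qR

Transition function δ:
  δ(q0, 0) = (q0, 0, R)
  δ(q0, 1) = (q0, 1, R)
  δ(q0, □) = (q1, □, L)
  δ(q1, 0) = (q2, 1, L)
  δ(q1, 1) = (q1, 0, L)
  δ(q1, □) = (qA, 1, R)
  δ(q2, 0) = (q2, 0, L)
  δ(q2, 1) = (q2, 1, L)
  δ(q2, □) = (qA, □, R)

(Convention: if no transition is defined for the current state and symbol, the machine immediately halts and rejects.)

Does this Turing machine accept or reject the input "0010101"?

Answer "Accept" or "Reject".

Execution trace:
Initial: [q0]0010101
Step 1: δ(q0, 0) = (q0, 0, R) → 0[q0]010101
Step 2: δ(q0, 0) = (q0, 0, R) → 00[q0]10101
Step 3: δ(q0, 1) = (q0, 1, R) → 001[q0]0101
Step 4: δ(q0, 0) = (q0, 0, R) → 0010[q0]101
Step 5: δ(q0, 1) = (q0, 1, R) → 00101[q0]01
Step 6: δ(q0, 0) = (q0, 0, R) → 001010[q0]1
Step 7: δ(q0, 1) = (q0, 1, R) → 0010101[q0]□
Step 8: δ(q0, □) = (q1, □, L) → 001010[q1]1□
Step 9: δ(q1, 1) = (q1, 0, L) → 00101[q1]00□
Step 10: δ(q1, 0) = (q2, 1, L) → 0010[q2]110□
Step 11: δ(q2, 1) = (q2, 1, L) → 001[q2]0110□
Step 12: δ(q2, 0) = (q2, 0, L) → 00[q2]10110□
Step 13: δ(q2, 1) = (q2, 1, L) → 0[q2]010110□
Step 14: δ(q2, 0) = (q2, 0, L) → [q2]0010110□
Step 15: δ(q2, 0) = (q2, 0, L) → [q2]□0010110□
Step 16: δ(q2, □) = (qA, □, R) → □[qA]0010110□

The machine reaches the accept state qA and halts.

Answer: Accept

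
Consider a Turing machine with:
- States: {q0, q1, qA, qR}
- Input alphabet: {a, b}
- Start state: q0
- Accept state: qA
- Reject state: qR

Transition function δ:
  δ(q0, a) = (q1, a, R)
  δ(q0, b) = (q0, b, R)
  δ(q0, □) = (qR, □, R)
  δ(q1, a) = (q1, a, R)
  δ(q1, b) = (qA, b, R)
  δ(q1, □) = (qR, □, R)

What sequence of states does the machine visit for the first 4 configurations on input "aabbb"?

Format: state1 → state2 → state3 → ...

Execution trace:
Initial: [q0]aabbb
Step 1: δ(q0, a) = (q1, a, R) → a[q1]abbb
Step 2: δ(q1, a) = (q1, a, R) → aa[q1]bbb
Step 3: δ(q1, b) = (qA, b, R) → aab[qA]bb

The machine reaches the accept state qA and halts.

State sequence: q0 → q1 → q1 → qA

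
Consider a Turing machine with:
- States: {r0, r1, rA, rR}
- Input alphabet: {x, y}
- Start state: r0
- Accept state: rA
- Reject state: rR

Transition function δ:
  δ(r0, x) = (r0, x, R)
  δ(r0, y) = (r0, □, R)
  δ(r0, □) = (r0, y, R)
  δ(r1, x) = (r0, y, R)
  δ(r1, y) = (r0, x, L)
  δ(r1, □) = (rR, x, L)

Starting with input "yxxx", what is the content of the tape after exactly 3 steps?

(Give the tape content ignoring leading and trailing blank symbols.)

Execution trace:
Initial: [r0]yxxx
Step 1: δ(r0, y) = (r0, □, R) → □[r0]xxx
Step 2: δ(r0, x) = (r0, x, R) → □x[r0]xx
Step 3: δ(r0, x) = (r0, x, R) → □xx[r0]x

After 3 steps, the tape (ignoring leading/trailing blanks) is: xxx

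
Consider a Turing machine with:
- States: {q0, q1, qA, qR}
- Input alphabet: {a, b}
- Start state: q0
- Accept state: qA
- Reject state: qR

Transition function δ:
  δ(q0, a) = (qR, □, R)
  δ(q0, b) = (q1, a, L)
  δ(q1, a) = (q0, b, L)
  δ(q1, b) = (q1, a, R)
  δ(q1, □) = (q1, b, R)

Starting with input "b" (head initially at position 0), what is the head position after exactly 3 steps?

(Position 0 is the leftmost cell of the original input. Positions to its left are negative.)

Execution trace (head position shown):
Step 0: [q0]b  (head at position 0)
Step 1: move left → [q1]□a  (head at position -1)
Step 2: move right → b[q1]a  (head at position 0)
Step 3: move left → [q0]bb  (head at position -1)

After 3 steps, the head is at position -1.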